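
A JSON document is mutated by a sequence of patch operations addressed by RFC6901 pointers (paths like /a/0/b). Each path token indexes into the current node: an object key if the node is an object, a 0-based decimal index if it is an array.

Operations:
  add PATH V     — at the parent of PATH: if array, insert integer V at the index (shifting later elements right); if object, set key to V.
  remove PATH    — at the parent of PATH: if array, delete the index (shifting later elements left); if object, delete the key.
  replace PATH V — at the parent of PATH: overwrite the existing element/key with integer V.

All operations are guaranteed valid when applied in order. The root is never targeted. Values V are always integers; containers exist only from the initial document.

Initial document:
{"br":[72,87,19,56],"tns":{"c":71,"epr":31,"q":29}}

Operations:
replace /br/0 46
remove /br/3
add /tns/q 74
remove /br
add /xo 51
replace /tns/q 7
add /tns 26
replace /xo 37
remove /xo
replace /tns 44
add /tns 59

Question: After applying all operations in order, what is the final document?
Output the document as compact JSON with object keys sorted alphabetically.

After op 1 (replace /br/0 46): {"br":[46,87,19,56],"tns":{"c":71,"epr":31,"q":29}}
After op 2 (remove /br/3): {"br":[46,87,19],"tns":{"c":71,"epr":31,"q":29}}
After op 3 (add /tns/q 74): {"br":[46,87,19],"tns":{"c":71,"epr":31,"q":74}}
After op 4 (remove /br): {"tns":{"c":71,"epr":31,"q":74}}
After op 5 (add /xo 51): {"tns":{"c":71,"epr":31,"q":74},"xo":51}
After op 6 (replace /tns/q 7): {"tns":{"c":71,"epr":31,"q":7},"xo":51}
After op 7 (add /tns 26): {"tns":26,"xo":51}
After op 8 (replace /xo 37): {"tns":26,"xo":37}
After op 9 (remove /xo): {"tns":26}
After op 10 (replace /tns 44): {"tns":44}
After op 11 (add /tns 59): {"tns":59}

Answer: {"tns":59}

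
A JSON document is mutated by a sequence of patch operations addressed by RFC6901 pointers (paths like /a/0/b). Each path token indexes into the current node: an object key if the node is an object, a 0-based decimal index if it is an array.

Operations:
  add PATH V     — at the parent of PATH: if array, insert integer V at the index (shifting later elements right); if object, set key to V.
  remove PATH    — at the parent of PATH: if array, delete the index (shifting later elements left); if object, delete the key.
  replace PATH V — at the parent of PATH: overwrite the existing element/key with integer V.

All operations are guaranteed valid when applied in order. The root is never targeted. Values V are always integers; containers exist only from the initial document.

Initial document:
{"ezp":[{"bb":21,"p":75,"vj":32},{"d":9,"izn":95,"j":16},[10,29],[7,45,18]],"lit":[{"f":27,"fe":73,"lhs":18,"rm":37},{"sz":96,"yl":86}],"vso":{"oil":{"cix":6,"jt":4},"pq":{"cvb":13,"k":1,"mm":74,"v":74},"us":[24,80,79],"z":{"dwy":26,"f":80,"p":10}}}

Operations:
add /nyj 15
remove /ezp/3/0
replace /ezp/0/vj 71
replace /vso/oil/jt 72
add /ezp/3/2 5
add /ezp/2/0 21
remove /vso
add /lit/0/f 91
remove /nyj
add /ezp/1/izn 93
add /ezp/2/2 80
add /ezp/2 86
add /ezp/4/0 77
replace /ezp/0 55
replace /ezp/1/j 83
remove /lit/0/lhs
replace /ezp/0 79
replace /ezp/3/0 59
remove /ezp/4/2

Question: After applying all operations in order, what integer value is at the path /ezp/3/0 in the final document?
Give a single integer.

After op 1 (add /nyj 15): {"ezp":[{"bb":21,"p":75,"vj":32},{"d":9,"izn":95,"j":16},[10,29],[7,45,18]],"lit":[{"f":27,"fe":73,"lhs":18,"rm":37},{"sz":96,"yl":86}],"nyj":15,"vso":{"oil":{"cix":6,"jt":4},"pq":{"cvb":13,"k":1,"mm":74,"v":74},"us":[24,80,79],"z":{"dwy":26,"f":80,"p":10}}}
After op 2 (remove /ezp/3/0): {"ezp":[{"bb":21,"p":75,"vj":32},{"d":9,"izn":95,"j":16},[10,29],[45,18]],"lit":[{"f":27,"fe":73,"lhs":18,"rm":37},{"sz":96,"yl":86}],"nyj":15,"vso":{"oil":{"cix":6,"jt":4},"pq":{"cvb":13,"k":1,"mm":74,"v":74},"us":[24,80,79],"z":{"dwy":26,"f":80,"p":10}}}
After op 3 (replace /ezp/0/vj 71): {"ezp":[{"bb":21,"p":75,"vj":71},{"d":9,"izn":95,"j":16},[10,29],[45,18]],"lit":[{"f":27,"fe":73,"lhs":18,"rm":37},{"sz":96,"yl":86}],"nyj":15,"vso":{"oil":{"cix":6,"jt":4},"pq":{"cvb":13,"k":1,"mm":74,"v":74},"us":[24,80,79],"z":{"dwy":26,"f":80,"p":10}}}
After op 4 (replace /vso/oil/jt 72): {"ezp":[{"bb":21,"p":75,"vj":71},{"d":9,"izn":95,"j":16},[10,29],[45,18]],"lit":[{"f":27,"fe":73,"lhs":18,"rm":37},{"sz":96,"yl":86}],"nyj":15,"vso":{"oil":{"cix":6,"jt":72},"pq":{"cvb":13,"k":1,"mm":74,"v":74},"us":[24,80,79],"z":{"dwy":26,"f":80,"p":10}}}
After op 5 (add /ezp/3/2 5): {"ezp":[{"bb":21,"p":75,"vj":71},{"d":9,"izn":95,"j":16},[10,29],[45,18,5]],"lit":[{"f":27,"fe":73,"lhs":18,"rm":37},{"sz":96,"yl":86}],"nyj":15,"vso":{"oil":{"cix":6,"jt":72},"pq":{"cvb":13,"k":1,"mm":74,"v":74},"us":[24,80,79],"z":{"dwy":26,"f":80,"p":10}}}
After op 6 (add /ezp/2/0 21): {"ezp":[{"bb":21,"p":75,"vj":71},{"d":9,"izn":95,"j":16},[21,10,29],[45,18,5]],"lit":[{"f":27,"fe":73,"lhs":18,"rm":37},{"sz":96,"yl":86}],"nyj":15,"vso":{"oil":{"cix":6,"jt":72},"pq":{"cvb":13,"k":1,"mm":74,"v":74},"us":[24,80,79],"z":{"dwy":26,"f":80,"p":10}}}
After op 7 (remove /vso): {"ezp":[{"bb":21,"p":75,"vj":71},{"d":9,"izn":95,"j":16},[21,10,29],[45,18,5]],"lit":[{"f":27,"fe":73,"lhs":18,"rm":37},{"sz":96,"yl":86}],"nyj":15}
After op 8 (add /lit/0/f 91): {"ezp":[{"bb":21,"p":75,"vj":71},{"d":9,"izn":95,"j":16},[21,10,29],[45,18,5]],"lit":[{"f":91,"fe":73,"lhs":18,"rm":37},{"sz":96,"yl":86}],"nyj":15}
After op 9 (remove /nyj): {"ezp":[{"bb":21,"p":75,"vj":71},{"d":9,"izn":95,"j":16},[21,10,29],[45,18,5]],"lit":[{"f":91,"fe":73,"lhs":18,"rm":37},{"sz":96,"yl":86}]}
After op 10 (add /ezp/1/izn 93): {"ezp":[{"bb":21,"p":75,"vj":71},{"d":9,"izn":93,"j":16},[21,10,29],[45,18,5]],"lit":[{"f":91,"fe":73,"lhs":18,"rm":37},{"sz":96,"yl":86}]}
After op 11 (add /ezp/2/2 80): {"ezp":[{"bb":21,"p":75,"vj":71},{"d":9,"izn":93,"j":16},[21,10,80,29],[45,18,5]],"lit":[{"f":91,"fe":73,"lhs":18,"rm":37},{"sz":96,"yl":86}]}
After op 12 (add /ezp/2 86): {"ezp":[{"bb":21,"p":75,"vj":71},{"d":9,"izn":93,"j":16},86,[21,10,80,29],[45,18,5]],"lit":[{"f":91,"fe":73,"lhs":18,"rm":37},{"sz":96,"yl":86}]}
After op 13 (add /ezp/4/0 77): {"ezp":[{"bb":21,"p":75,"vj":71},{"d":9,"izn":93,"j":16},86,[21,10,80,29],[77,45,18,5]],"lit":[{"f":91,"fe":73,"lhs":18,"rm":37},{"sz":96,"yl":86}]}
After op 14 (replace /ezp/0 55): {"ezp":[55,{"d":9,"izn":93,"j":16},86,[21,10,80,29],[77,45,18,5]],"lit":[{"f":91,"fe":73,"lhs":18,"rm":37},{"sz":96,"yl":86}]}
After op 15 (replace /ezp/1/j 83): {"ezp":[55,{"d":9,"izn":93,"j":83},86,[21,10,80,29],[77,45,18,5]],"lit":[{"f":91,"fe":73,"lhs":18,"rm":37},{"sz":96,"yl":86}]}
After op 16 (remove /lit/0/lhs): {"ezp":[55,{"d":9,"izn":93,"j":83},86,[21,10,80,29],[77,45,18,5]],"lit":[{"f":91,"fe":73,"rm":37},{"sz":96,"yl":86}]}
After op 17 (replace /ezp/0 79): {"ezp":[79,{"d":9,"izn":93,"j":83},86,[21,10,80,29],[77,45,18,5]],"lit":[{"f":91,"fe":73,"rm":37},{"sz":96,"yl":86}]}
After op 18 (replace /ezp/3/0 59): {"ezp":[79,{"d":9,"izn":93,"j":83},86,[59,10,80,29],[77,45,18,5]],"lit":[{"f":91,"fe":73,"rm":37},{"sz":96,"yl":86}]}
After op 19 (remove /ezp/4/2): {"ezp":[79,{"d":9,"izn":93,"j":83},86,[59,10,80,29],[77,45,5]],"lit":[{"f":91,"fe":73,"rm":37},{"sz":96,"yl":86}]}
Value at /ezp/3/0: 59

Answer: 59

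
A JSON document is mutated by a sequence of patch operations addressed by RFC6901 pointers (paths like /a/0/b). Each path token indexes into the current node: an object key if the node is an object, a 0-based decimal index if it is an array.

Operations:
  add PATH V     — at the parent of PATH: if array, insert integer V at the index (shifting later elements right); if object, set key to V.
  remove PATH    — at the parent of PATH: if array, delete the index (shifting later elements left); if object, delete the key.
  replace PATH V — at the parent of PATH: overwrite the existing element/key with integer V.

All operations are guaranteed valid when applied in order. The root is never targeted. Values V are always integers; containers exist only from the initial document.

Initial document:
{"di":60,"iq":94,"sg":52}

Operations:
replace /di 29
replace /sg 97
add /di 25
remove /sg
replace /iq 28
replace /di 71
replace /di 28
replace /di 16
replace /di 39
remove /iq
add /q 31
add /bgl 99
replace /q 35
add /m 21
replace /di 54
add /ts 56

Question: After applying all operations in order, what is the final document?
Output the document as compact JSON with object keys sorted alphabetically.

After op 1 (replace /di 29): {"di":29,"iq":94,"sg":52}
After op 2 (replace /sg 97): {"di":29,"iq":94,"sg":97}
After op 3 (add /di 25): {"di":25,"iq":94,"sg":97}
After op 4 (remove /sg): {"di":25,"iq":94}
After op 5 (replace /iq 28): {"di":25,"iq":28}
After op 6 (replace /di 71): {"di":71,"iq":28}
After op 7 (replace /di 28): {"di":28,"iq":28}
After op 8 (replace /di 16): {"di":16,"iq":28}
After op 9 (replace /di 39): {"di":39,"iq":28}
After op 10 (remove /iq): {"di":39}
After op 11 (add /q 31): {"di":39,"q":31}
After op 12 (add /bgl 99): {"bgl":99,"di":39,"q":31}
After op 13 (replace /q 35): {"bgl":99,"di":39,"q":35}
After op 14 (add /m 21): {"bgl":99,"di":39,"m":21,"q":35}
After op 15 (replace /di 54): {"bgl":99,"di":54,"m":21,"q":35}
After op 16 (add /ts 56): {"bgl":99,"di":54,"m":21,"q":35,"ts":56}

Answer: {"bgl":99,"di":54,"m":21,"q":35,"ts":56}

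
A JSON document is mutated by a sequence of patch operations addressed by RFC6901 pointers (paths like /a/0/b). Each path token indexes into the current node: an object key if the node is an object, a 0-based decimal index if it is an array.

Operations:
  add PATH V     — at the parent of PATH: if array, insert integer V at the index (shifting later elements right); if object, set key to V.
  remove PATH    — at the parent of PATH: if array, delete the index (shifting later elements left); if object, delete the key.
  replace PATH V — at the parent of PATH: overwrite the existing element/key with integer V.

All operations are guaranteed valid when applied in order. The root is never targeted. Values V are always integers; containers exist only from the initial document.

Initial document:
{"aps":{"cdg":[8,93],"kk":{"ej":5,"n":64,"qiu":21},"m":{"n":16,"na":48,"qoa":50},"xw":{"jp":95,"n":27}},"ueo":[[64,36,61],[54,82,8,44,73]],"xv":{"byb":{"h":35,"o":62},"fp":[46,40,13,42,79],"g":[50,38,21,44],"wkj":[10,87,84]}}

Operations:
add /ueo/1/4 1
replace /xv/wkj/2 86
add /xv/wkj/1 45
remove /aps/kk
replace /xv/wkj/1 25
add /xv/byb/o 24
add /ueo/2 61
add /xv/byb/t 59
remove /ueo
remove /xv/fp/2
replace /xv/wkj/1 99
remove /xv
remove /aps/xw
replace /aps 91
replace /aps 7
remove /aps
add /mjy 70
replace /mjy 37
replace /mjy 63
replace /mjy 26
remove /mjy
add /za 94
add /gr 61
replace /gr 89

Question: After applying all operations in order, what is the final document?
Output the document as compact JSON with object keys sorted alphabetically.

Answer: {"gr":89,"za":94}

Derivation:
After op 1 (add /ueo/1/4 1): {"aps":{"cdg":[8,93],"kk":{"ej":5,"n":64,"qiu":21},"m":{"n":16,"na":48,"qoa":50},"xw":{"jp":95,"n":27}},"ueo":[[64,36,61],[54,82,8,44,1,73]],"xv":{"byb":{"h":35,"o":62},"fp":[46,40,13,42,79],"g":[50,38,21,44],"wkj":[10,87,84]}}
After op 2 (replace /xv/wkj/2 86): {"aps":{"cdg":[8,93],"kk":{"ej":5,"n":64,"qiu":21},"m":{"n":16,"na":48,"qoa":50},"xw":{"jp":95,"n":27}},"ueo":[[64,36,61],[54,82,8,44,1,73]],"xv":{"byb":{"h":35,"o":62},"fp":[46,40,13,42,79],"g":[50,38,21,44],"wkj":[10,87,86]}}
After op 3 (add /xv/wkj/1 45): {"aps":{"cdg":[8,93],"kk":{"ej":5,"n":64,"qiu":21},"m":{"n":16,"na":48,"qoa":50},"xw":{"jp":95,"n":27}},"ueo":[[64,36,61],[54,82,8,44,1,73]],"xv":{"byb":{"h":35,"o":62},"fp":[46,40,13,42,79],"g":[50,38,21,44],"wkj":[10,45,87,86]}}
After op 4 (remove /aps/kk): {"aps":{"cdg":[8,93],"m":{"n":16,"na":48,"qoa":50},"xw":{"jp":95,"n":27}},"ueo":[[64,36,61],[54,82,8,44,1,73]],"xv":{"byb":{"h":35,"o":62},"fp":[46,40,13,42,79],"g":[50,38,21,44],"wkj":[10,45,87,86]}}
After op 5 (replace /xv/wkj/1 25): {"aps":{"cdg":[8,93],"m":{"n":16,"na":48,"qoa":50},"xw":{"jp":95,"n":27}},"ueo":[[64,36,61],[54,82,8,44,1,73]],"xv":{"byb":{"h":35,"o":62},"fp":[46,40,13,42,79],"g":[50,38,21,44],"wkj":[10,25,87,86]}}
After op 6 (add /xv/byb/o 24): {"aps":{"cdg":[8,93],"m":{"n":16,"na":48,"qoa":50},"xw":{"jp":95,"n":27}},"ueo":[[64,36,61],[54,82,8,44,1,73]],"xv":{"byb":{"h":35,"o":24},"fp":[46,40,13,42,79],"g":[50,38,21,44],"wkj":[10,25,87,86]}}
After op 7 (add /ueo/2 61): {"aps":{"cdg":[8,93],"m":{"n":16,"na":48,"qoa":50},"xw":{"jp":95,"n":27}},"ueo":[[64,36,61],[54,82,8,44,1,73],61],"xv":{"byb":{"h":35,"o":24},"fp":[46,40,13,42,79],"g":[50,38,21,44],"wkj":[10,25,87,86]}}
After op 8 (add /xv/byb/t 59): {"aps":{"cdg":[8,93],"m":{"n":16,"na":48,"qoa":50},"xw":{"jp":95,"n":27}},"ueo":[[64,36,61],[54,82,8,44,1,73],61],"xv":{"byb":{"h":35,"o":24,"t":59},"fp":[46,40,13,42,79],"g":[50,38,21,44],"wkj":[10,25,87,86]}}
After op 9 (remove /ueo): {"aps":{"cdg":[8,93],"m":{"n":16,"na":48,"qoa":50},"xw":{"jp":95,"n":27}},"xv":{"byb":{"h":35,"o":24,"t":59},"fp":[46,40,13,42,79],"g":[50,38,21,44],"wkj":[10,25,87,86]}}
After op 10 (remove /xv/fp/2): {"aps":{"cdg":[8,93],"m":{"n":16,"na":48,"qoa":50},"xw":{"jp":95,"n":27}},"xv":{"byb":{"h":35,"o":24,"t":59},"fp":[46,40,42,79],"g":[50,38,21,44],"wkj":[10,25,87,86]}}
After op 11 (replace /xv/wkj/1 99): {"aps":{"cdg":[8,93],"m":{"n":16,"na":48,"qoa":50},"xw":{"jp":95,"n":27}},"xv":{"byb":{"h":35,"o":24,"t":59},"fp":[46,40,42,79],"g":[50,38,21,44],"wkj":[10,99,87,86]}}
After op 12 (remove /xv): {"aps":{"cdg":[8,93],"m":{"n":16,"na":48,"qoa":50},"xw":{"jp":95,"n":27}}}
After op 13 (remove /aps/xw): {"aps":{"cdg":[8,93],"m":{"n":16,"na":48,"qoa":50}}}
After op 14 (replace /aps 91): {"aps":91}
After op 15 (replace /aps 7): {"aps":7}
After op 16 (remove /aps): {}
After op 17 (add /mjy 70): {"mjy":70}
After op 18 (replace /mjy 37): {"mjy":37}
After op 19 (replace /mjy 63): {"mjy":63}
After op 20 (replace /mjy 26): {"mjy":26}
After op 21 (remove /mjy): {}
After op 22 (add /za 94): {"za":94}
After op 23 (add /gr 61): {"gr":61,"za":94}
After op 24 (replace /gr 89): {"gr":89,"za":94}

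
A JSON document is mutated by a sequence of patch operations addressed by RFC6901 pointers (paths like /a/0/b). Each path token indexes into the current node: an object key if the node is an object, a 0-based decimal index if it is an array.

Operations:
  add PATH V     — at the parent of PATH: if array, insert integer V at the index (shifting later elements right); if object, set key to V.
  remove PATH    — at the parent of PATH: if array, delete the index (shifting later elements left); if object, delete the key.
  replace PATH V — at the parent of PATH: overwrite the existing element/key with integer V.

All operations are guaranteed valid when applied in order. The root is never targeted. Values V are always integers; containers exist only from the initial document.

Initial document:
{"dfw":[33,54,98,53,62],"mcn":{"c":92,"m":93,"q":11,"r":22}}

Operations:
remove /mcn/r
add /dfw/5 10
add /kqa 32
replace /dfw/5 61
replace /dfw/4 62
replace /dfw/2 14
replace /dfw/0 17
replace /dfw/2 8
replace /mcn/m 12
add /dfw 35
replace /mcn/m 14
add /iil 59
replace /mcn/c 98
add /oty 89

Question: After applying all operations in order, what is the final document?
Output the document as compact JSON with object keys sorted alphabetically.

Answer: {"dfw":35,"iil":59,"kqa":32,"mcn":{"c":98,"m":14,"q":11},"oty":89}

Derivation:
After op 1 (remove /mcn/r): {"dfw":[33,54,98,53,62],"mcn":{"c":92,"m":93,"q":11}}
After op 2 (add /dfw/5 10): {"dfw":[33,54,98,53,62,10],"mcn":{"c":92,"m":93,"q":11}}
After op 3 (add /kqa 32): {"dfw":[33,54,98,53,62,10],"kqa":32,"mcn":{"c":92,"m":93,"q":11}}
After op 4 (replace /dfw/5 61): {"dfw":[33,54,98,53,62,61],"kqa":32,"mcn":{"c":92,"m":93,"q":11}}
After op 5 (replace /dfw/4 62): {"dfw":[33,54,98,53,62,61],"kqa":32,"mcn":{"c":92,"m":93,"q":11}}
After op 6 (replace /dfw/2 14): {"dfw":[33,54,14,53,62,61],"kqa":32,"mcn":{"c":92,"m":93,"q":11}}
After op 7 (replace /dfw/0 17): {"dfw":[17,54,14,53,62,61],"kqa":32,"mcn":{"c":92,"m":93,"q":11}}
After op 8 (replace /dfw/2 8): {"dfw":[17,54,8,53,62,61],"kqa":32,"mcn":{"c":92,"m":93,"q":11}}
After op 9 (replace /mcn/m 12): {"dfw":[17,54,8,53,62,61],"kqa":32,"mcn":{"c":92,"m":12,"q":11}}
After op 10 (add /dfw 35): {"dfw":35,"kqa":32,"mcn":{"c":92,"m":12,"q":11}}
After op 11 (replace /mcn/m 14): {"dfw":35,"kqa":32,"mcn":{"c":92,"m":14,"q":11}}
After op 12 (add /iil 59): {"dfw":35,"iil":59,"kqa":32,"mcn":{"c":92,"m":14,"q":11}}
After op 13 (replace /mcn/c 98): {"dfw":35,"iil":59,"kqa":32,"mcn":{"c":98,"m":14,"q":11}}
After op 14 (add /oty 89): {"dfw":35,"iil":59,"kqa":32,"mcn":{"c":98,"m":14,"q":11},"oty":89}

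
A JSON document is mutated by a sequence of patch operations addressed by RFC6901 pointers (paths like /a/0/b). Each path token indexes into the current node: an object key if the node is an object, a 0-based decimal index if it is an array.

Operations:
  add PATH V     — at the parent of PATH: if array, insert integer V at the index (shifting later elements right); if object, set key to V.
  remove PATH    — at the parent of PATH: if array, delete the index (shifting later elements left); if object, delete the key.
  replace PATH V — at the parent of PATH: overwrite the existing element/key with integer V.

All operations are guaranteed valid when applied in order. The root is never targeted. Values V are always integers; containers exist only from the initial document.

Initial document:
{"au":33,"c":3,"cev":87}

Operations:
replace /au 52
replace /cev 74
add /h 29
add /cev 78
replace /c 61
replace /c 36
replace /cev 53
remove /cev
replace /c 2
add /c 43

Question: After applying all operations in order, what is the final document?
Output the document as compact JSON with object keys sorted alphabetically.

Answer: {"au":52,"c":43,"h":29}

Derivation:
After op 1 (replace /au 52): {"au":52,"c":3,"cev":87}
After op 2 (replace /cev 74): {"au":52,"c":3,"cev":74}
After op 3 (add /h 29): {"au":52,"c":3,"cev":74,"h":29}
After op 4 (add /cev 78): {"au":52,"c":3,"cev":78,"h":29}
After op 5 (replace /c 61): {"au":52,"c":61,"cev":78,"h":29}
After op 6 (replace /c 36): {"au":52,"c":36,"cev":78,"h":29}
After op 7 (replace /cev 53): {"au":52,"c":36,"cev":53,"h":29}
After op 8 (remove /cev): {"au":52,"c":36,"h":29}
After op 9 (replace /c 2): {"au":52,"c":2,"h":29}
After op 10 (add /c 43): {"au":52,"c":43,"h":29}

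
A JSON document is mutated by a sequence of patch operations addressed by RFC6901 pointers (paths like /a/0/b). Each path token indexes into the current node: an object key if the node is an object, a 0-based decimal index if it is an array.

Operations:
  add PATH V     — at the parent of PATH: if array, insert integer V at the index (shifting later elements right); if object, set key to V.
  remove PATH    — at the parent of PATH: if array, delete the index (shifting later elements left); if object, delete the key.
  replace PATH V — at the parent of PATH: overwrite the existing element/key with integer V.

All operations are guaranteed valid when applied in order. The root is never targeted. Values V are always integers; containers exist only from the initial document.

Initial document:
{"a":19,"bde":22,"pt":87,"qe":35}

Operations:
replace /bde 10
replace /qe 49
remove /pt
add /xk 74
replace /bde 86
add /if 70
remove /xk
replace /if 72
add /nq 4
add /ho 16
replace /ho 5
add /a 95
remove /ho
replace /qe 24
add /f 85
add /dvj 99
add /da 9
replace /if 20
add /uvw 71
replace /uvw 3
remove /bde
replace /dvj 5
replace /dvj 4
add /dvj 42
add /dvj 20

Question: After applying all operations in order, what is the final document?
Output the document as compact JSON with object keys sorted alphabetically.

Answer: {"a":95,"da":9,"dvj":20,"f":85,"if":20,"nq":4,"qe":24,"uvw":3}

Derivation:
After op 1 (replace /bde 10): {"a":19,"bde":10,"pt":87,"qe":35}
After op 2 (replace /qe 49): {"a":19,"bde":10,"pt":87,"qe":49}
After op 3 (remove /pt): {"a":19,"bde":10,"qe":49}
After op 4 (add /xk 74): {"a":19,"bde":10,"qe":49,"xk":74}
After op 5 (replace /bde 86): {"a":19,"bde":86,"qe":49,"xk":74}
After op 6 (add /if 70): {"a":19,"bde":86,"if":70,"qe":49,"xk":74}
After op 7 (remove /xk): {"a":19,"bde":86,"if":70,"qe":49}
After op 8 (replace /if 72): {"a":19,"bde":86,"if":72,"qe":49}
After op 9 (add /nq 4): {"a":19,"bde":86,"if":72,"nq":4,"qe":49}
After op 10 (add /ho 16): {"a":19,"bde":86,"ho":16,"if":72,"nq":4,"qe":49}
After op 11 (replace /ho 5): {"a":19,"bde":86,"ho":5,"if":72,"nq":4,"qe":49}
After op 12 (add /a 95): {"a":95,"bde":86,"ho":5,"if":72,"nq":4,"qe":49}
After op 13 (remove /ho): {"a":95,"bde":86,"if":72,"nq":4,"qe":49}
After op 14 (replace /qe 24): {"a":95,"bde":86,"if":72,"nq":4,"qe":24}
After op 15 (add /f 85): {"a":95,"bde":86,"f":85,"if":72,"nq":4,"qe":24}
After op 16 (add /dvj 99): {"a":95,"bde":86,"dvj":99,"f":85,"if":72,"nq":4,"qe":24}
After op 17 (add /da 9): {"a":95,"bde":86,"da":9,"dvj":99,"f":85,"if":72,"nq":4,"qe":24}
After op 18 (replace /if 20): {"a":95,"bde":86,"da":9,"dvj":99,"f":85,"if":20,"nq":4,"qe":24}
After op 19 (add /uvw 71): {"a":95,"bde":86,"da":9,"dvj":99,"f":85,"if":20,"nq":4,"qe":24,"uvw":71}
After op 20 (replace /uvw 3): {"a":95,"bde":86,"da":9,"dvj":99,"f":85,"if":20,"nq":4,"qe":24,"uvw":3}
After op 21 (remove /bde): {"a":95,"da":9,"dvj":99,"f":85,"if":20,"nq":4,"qe":24,"uvw":3}
After op 22 (replace /dvj 5): {"a":95,"da":9,"dvj":5,"f":85,"if":20,"nq":4,"qe":24,"uvw":3}
After op 23 (replace /dvj 4): {"a":95,"da":9,"dvj":4,"f":85,"if":20,"nq":4,"qe":24,"uvw":3}
After op 24 (add /dvj 42): {"a":95,"da":9,"dvj":42,"f":85,"if":20,"nq":4,"qe":24,"uvw":3}
After op 25 (add /dvj 20): {"a":95,"da":9,"dvj":20,"f":85,"if":20,"nq":4,"qe":24,"uvw":3}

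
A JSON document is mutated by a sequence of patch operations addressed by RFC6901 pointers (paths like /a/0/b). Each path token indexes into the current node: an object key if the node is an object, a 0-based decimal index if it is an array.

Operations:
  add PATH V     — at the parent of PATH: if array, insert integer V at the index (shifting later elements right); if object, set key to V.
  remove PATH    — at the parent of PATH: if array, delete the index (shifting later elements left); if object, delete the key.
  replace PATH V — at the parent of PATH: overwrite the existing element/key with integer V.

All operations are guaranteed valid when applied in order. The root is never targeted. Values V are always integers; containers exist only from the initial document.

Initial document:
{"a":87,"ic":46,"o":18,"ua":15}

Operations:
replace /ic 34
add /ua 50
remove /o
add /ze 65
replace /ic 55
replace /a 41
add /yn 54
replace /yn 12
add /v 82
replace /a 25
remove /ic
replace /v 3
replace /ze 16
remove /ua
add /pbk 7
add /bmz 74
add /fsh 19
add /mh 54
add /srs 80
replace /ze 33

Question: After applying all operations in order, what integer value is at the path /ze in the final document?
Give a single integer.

After op 1 (replace /ic 34): {"a":87,"ic":34,"o":18,"ua":15}
After op 2 (add /ua 50): {"a":87,"ic":34,"o":18,"ua":50}
After op 3 (remove /o): {"a":87,"ic":34,"ua":50}
After op 4 (add /ze 65): {"a":87,"ic":34,"ua":50,"ze":65}
After op 5 (replace /ic 55): {"a":87,"ic":55,"ua":50,"ze":65}
After op 6 (replace /a 41): {"a":41,"ic":55,"ua":50,"ze":65}
After op 7 (add /yn 54): {"a":41,"ic":55,"ua":50,"yn":54,"ze":65}
After op 8 (replace /yn 12): {"a":41,"ic":55,"ua":50,"yn":12,"ze":65}
After op 9 (add /v 82): {"a":41,"ic":55,"ua":50,"v":82,"yn":12,"ze":65}
After op 10 (replace /a 25): {"a":25,"ic":55,"ua":50,"v":82,"yn":12,"ze":65}
After op 11 (remove /ic): {"a":25,"ua":50,"v":82,"yn":12,"ze":65}
After op 12 (replace /v 3): {"a":25,"ua":50,"v":3,"yn":12,"ze":65}
After op 13 (replace /ze 16): {"a":25,"ua":50,"v":3,"yn":12,"ze":16}
After op 14 (remove /ua): {"a":25,"v":3,"yn":12,"ze":16}
After op 15 (add /pbk 7): {"a":25,"pbk":7,"v":3,"yn":12,"ze":16}
After op 16 (add /bmz 74): {"a":25,"bmz":74,"pbk":7,"v":3,"yn":12,"ze":16}
After op 17 (add /fsh 19): {"a":25,"bmz":74,"fsh":19,"pbk":7,"v":3,"yn":12,"ze":16}
After op 18 (add /mh 54): {"a":25,"bmz":74,"fsh":19,"mh":54,"pbk":7,"v":3,"yn":12,"ze":16}
After op 19 (add /srs 80): {"a":25,"bmz":74,"fsh":19,"mh":54,"pbk":7,"srs":80,"v":3,"yn":12,"ze":16}
After op 20 (replace /ze 33): {"a":25,"bmz":74,"fsh":19,"mh":54,"pbk":7,"srs":80,"v":3,"yn":12,"ze":33}
Value at /ze: 33

Answer: 33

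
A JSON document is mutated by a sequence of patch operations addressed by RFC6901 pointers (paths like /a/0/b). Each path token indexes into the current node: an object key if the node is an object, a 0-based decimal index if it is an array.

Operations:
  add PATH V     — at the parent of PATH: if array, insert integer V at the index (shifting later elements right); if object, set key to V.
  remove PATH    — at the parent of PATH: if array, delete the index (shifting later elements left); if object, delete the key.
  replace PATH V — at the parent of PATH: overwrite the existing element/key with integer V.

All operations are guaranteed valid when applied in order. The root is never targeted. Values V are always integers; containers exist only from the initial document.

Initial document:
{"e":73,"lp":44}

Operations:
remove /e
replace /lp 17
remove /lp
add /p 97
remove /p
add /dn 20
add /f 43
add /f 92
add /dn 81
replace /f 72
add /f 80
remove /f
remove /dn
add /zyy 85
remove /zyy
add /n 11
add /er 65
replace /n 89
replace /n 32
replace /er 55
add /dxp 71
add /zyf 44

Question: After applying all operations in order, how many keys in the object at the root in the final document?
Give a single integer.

After op 1 (remove /e): {"lp":44}
After op 2 (replace /lp 17): {"lp":17}
After op 3 (remove /lp): {}
After op 4 (add /p 97): {"p":97}
After op 5 (remove /p): {}
After op 6 (add /dn 20): {"dn":20}
After op 7 (add /f 43): {"dn":20,"f":43}
After op 8 (add /f 92): {"dn":20,"f":92}
After op 9 (add /dn 81): {"dn":81,"f":92}
After op 10 (replace /f 72): {"dn":81,"f":72}
After op 11 (add /f 80): {"dn":81,"f":80}
After op 12 (remove /f): {"dn":81}
After op 13 (remove /dn): {}
After op 14 (add /zyy 85): {"zyy":85}
After op 15 (remove /zyy): {}
After op 16 (add /n 11): {"n":11}
After op 17 (add /er 65): {"er":65,"n":11}
After op 18 (replace /n 89): {"er":65,"n":89}
After op 19 (replace /n 32): {"er":65,"n":32}
After op 20 (replace /er 55): {"er":55,"n":32}
After op 21 (add /dxp 71): {"dxp":71,"er":55,"n":32}
After op 22 (add /zyf 44): {"dxp":71,"er":55,"n":32,"zyf":44}
Size at the root: 4

Answer: 4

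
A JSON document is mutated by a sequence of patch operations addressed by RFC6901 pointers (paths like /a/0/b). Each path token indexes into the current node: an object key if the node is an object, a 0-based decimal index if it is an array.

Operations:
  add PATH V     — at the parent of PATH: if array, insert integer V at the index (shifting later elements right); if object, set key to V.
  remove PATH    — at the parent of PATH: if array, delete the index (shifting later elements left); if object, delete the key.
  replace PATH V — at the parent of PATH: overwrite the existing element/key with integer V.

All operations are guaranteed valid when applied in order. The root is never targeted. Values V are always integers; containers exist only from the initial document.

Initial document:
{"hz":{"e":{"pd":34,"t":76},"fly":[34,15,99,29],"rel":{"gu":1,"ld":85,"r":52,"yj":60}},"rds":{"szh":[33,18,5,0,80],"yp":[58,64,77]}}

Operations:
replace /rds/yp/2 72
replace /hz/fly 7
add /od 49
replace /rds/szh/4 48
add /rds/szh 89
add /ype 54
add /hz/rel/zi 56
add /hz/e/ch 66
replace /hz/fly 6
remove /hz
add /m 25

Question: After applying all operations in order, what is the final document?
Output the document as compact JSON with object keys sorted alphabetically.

After op 1 (replace /rds/yp/2 72): {"hz":{"e":{"pd":34,"t":76},"fly":[34,15,99,29],"rel":{"gu":1,"ld":85,"r":52,"yj":60}},"rds":{"szh":[33,18,5,0,80],"yp":[58,64,72]}}
After op 2 (replace /hz/fly 7): {"hz":{"e":{"pd":34,"t":76},"fly":7,"rel":{"gu":1,"ld":85,"r":52,"yj":60}},"rds":{"szh":[33,18,5,0,80],"yp":[58,64,72]}}
After op 3 (add /od 49): {"hz":{"e":{"pd":34,"t":76},"fly":7,"rel":{"gu":1,"ld":85,"r":52,"yj":60}},"od":49,"rds":{"szh":[33,18,5,0,80],"yp":[58,64,72]}}
After op 4 (replace /rds/szh/4 48): {"hz":{"e":{"pd":34,"t":76},"fly":7,"rel":{"gu":1,"ld":85,"r":52,"yj":60}},"od":49,"rds":{"szh":[33,18,5,0,48],"yp":[58,64,72]}}
After op 5 (add /rds/szh 89): {"hz":{"e":{"pd":34,"t":76},"fly":7,"rel":{"gu":1,"ld":85,"r":52,"yj":60}},"od":49,"rds":{"szh":89,"yp":[58,64,72]}}
After op 6 (add /ype 54): {"hz":{"e":{"pd":34,"t":76},"fly":7,"rel":{"gu":1,"ld":85,"r":52,"yj":60}},"od":49,"rds":{"szh":89,"yp":[58,64,72]},"ype":54}
After op 7 (add /hz/rel/zi 56): {"hz":{"e":{"pd":34,"t":76},"fly":7,"rel":{"gu":1,"ld":85,"r":52,"yj":60,"zi":56}},"od":49,"rds":{"szh":89,"yp":[58,64,72]},"ype":54}
After op 8 (add /hz/e/ch 66): {"hz":{"e":{"ch":66,"pd":34,"t":76},"fly":7,"rel":{"gu":1,"ld":85,"r":52,"yj":60,"zi":56}},"od":49,"rds":{"szh":89,"yp":[58,64,72]},"ype":54}
After op 9 (replace /hz/fly 6): {"hz":{"e":{"ch":66,"pd":34,"t":76},"fly":6,"rel":{"gu":1,"ld":85,"r":52,"yj":60,"zi":56}},"od":49,"rds":{"szh":89,"yp":[58,64,72]},"ype":54}
After op 10 (remove /hz): {"od":49,"rds":{"szh":89,"yp":[58,64,72]},"ype":54}
After op 11 (add /m 25): {"m":25,"od":49,"rds":{"szh":89,"yp":[58,64,72]},"ype":54}

Answer: {"m":25,"od":49,"rds":{"szh":89,"yp":[58,64,72]},"ype":54}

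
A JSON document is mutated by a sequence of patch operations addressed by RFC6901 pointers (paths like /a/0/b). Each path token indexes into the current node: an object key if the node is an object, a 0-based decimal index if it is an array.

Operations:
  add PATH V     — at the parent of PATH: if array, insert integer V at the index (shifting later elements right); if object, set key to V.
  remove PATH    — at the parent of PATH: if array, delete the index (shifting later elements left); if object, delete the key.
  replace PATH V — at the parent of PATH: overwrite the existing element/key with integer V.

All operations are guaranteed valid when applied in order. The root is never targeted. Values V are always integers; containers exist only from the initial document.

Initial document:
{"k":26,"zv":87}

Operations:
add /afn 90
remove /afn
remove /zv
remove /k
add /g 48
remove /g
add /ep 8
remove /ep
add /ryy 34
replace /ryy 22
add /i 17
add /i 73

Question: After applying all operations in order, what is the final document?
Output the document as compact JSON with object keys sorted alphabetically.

After op 1 (add /afn 90): {"afn":90,"k":26,"zv":87}
After op 2 (remove /afn): {"k":26,"zv":87}
After op 3 (remove /zv): {"k":26}
After op 4 (remove /k): {}
After op 5 (add /g 48): {"g":48}
After op 6 (remove /g): {}
After op 7 (add /ep 8): {"ep":8}
After op 8 (remove /ep): {}
After op 9 (add /ryy 34): {"ryy":34}
After op 10 (replace /ryy 22): {"ryy":22}
After op 11 (add /i 17): {"i":17,"ryy":22}
After op 12 (add /i 73): {"i":73,"ryy":22}

Answer: {"i":73,"ryy":22}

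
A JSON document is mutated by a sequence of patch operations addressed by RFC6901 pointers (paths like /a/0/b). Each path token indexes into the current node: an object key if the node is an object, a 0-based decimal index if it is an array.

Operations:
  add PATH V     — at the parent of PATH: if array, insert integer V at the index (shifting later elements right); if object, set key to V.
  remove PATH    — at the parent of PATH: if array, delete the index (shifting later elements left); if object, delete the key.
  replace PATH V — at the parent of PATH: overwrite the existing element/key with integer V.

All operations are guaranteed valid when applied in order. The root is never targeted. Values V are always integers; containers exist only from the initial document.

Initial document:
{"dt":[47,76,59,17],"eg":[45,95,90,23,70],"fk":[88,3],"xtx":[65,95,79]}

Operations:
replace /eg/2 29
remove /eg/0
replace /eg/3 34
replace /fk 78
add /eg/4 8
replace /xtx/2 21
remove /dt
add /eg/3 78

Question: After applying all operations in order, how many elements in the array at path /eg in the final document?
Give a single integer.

After op 1 (replace /eg/2 29): {"dt":[47,76,59,17],"eg":[45,95,29,23,70],"fk":[88,3],"xtx":[65,95,79]}
After op 2 (remove /eg/0): {"dt":[47,76,59,17],"eg":[95,29,23,70],"fk":[88,3],"xtx":[65,95,79]}
After op 3 (replace /eg/3 34): {"dt":[47,76,59,17],"eg":[95,29,23,34],"fk":[88,3],"xtx":[65,95,79]}
After op 4 (replace /fk 78): {"dt":[47,76,59,17],"eg":[95,29,23,34],"fk":78,"xtx":[65,95,79]}
After op 5 (add /eg/4 8): {"dt":[47,76,59,17],"eg":[95,29,23,34,8],"fk":78,"xtx":[65,95,79]}
After op 6 (replace /xtx/2 21): {"dt":[47,76,59,17],"eg":[95,29,23,34,8],"fk":78,"xtx":[65,95,21]}
After op 7 (remove /dt): {"eg":[95,29,23,34,8],"fk":78,"xtx":[65,95,21]}
After op 8 (add /eg/3 78): {"eg":[95,29,23,78,34,8],"fk":78,"xtx":[65,95,21]}
Size at path /eg: 6

Answer: 6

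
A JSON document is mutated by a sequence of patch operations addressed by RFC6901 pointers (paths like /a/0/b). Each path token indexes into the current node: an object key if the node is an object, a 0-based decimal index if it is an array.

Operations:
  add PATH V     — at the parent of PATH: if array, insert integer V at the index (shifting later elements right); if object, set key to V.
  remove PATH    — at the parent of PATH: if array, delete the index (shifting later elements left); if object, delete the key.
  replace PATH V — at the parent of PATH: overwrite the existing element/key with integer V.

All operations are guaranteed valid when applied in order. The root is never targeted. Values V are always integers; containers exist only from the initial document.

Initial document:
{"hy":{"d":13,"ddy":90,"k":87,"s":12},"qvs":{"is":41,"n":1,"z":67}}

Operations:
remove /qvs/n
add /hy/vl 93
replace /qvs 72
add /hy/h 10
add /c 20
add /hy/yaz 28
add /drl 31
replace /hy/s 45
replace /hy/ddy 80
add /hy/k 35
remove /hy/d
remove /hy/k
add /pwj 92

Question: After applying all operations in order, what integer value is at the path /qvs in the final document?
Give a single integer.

Answer: 72

Derivation:
After op 1 (remove /qvs/n): {"hy":{"d":13,"ddy":90,"k":87,"s":12},"qvs":{"is":41,"z":67}}
After op 2 (add /hy/vl 93): {"hy":{"d":13,"ddy":90,"k":87,"s":12,"vl":93},"qvs":{"is":41,"z":67}}
After op 3 (replace /qvs 72): {"hy":{"d":13,"ddy":90,"k":87,"s":12,"vl":93},"qvs":72}
After op 4 (add /hy/h 10): {"hy":{"d":13,"ddy":90,"h":10,"k":87,"s":12,"vl":93},"qvs":72}
After op 5 (add /c 20): {"c":20,"hy":{"d":13,"ddy":90,"h":10,"k":87,"s":12,"vl":93},"qvs":72}
After op 6 (add /hy/yaz 28): {"c":20,"hy":{"d":13,"ddy":90,"h":10,"k":87,"s":12,"vl":93,"yaz":28},"qvs":72}
After op 7 (add /drl 31): {"c":20,"drl":31,"hy":{"d":13,"ddy":90,"h":10,"k":87,"s":12,"vl":93,"yaz":28},"qvs":72}
After op 8 (replace /hy/s 45): {"c":20,"drl":31,"hy":{"d":13,"ddy":90,"h":10,"k":87,"s":45,"vl":93,"yaz":28},"qvs":72}
After op 9 (replace /hy/ddy 80): {"c":20,"drl":31,"hy":{"d":13,"ddy":80,"h":10,"k":87,"s":45,"vl":93,"yaz":28},"qvs":72}
After op 10 (add /hy/k 35): {"c":20,"drl":31,"hy":{"d":13,"ddy":80,"h":10,"k":35,"s":45,"vl":93,"yaz":28},"qvs":72}
After op 11 (remove /hy/d): {"c":20,"drl":31,"hy":{"ddy":80,"h":10,"k":35,"s":45,"vl":93,"yaz":28},"qvs":72}
After op 12 (remove /hy/k): {"c":20,"drl":31,"hy":{"ddy":80,"h":10,"s":45,"vl":93,"yaz":28},"qvs":72}
After op 13 (add /pwj 92): {"c":20,"drl":31,"hy":{"ddy":80,"h":10,"s":45,"vl":93,"yaz":28},"pwj":92,"qvs":72}
Value at /qvs: 72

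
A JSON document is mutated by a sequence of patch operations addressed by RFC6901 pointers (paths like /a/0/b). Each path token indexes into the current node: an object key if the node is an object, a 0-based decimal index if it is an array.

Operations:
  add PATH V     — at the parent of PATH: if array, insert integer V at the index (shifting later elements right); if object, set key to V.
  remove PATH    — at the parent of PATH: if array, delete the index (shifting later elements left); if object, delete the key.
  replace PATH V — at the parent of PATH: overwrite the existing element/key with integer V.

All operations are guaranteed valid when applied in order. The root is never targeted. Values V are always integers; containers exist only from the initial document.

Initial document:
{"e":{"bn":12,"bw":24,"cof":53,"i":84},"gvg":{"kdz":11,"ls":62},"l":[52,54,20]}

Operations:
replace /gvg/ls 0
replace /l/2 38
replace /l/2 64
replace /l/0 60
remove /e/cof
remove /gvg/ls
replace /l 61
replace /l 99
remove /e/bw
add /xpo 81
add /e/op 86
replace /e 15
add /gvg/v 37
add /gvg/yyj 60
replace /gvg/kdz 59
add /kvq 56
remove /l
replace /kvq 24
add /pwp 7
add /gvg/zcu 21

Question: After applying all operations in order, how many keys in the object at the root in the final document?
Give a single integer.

Answer: 5

Derivation:
After op 1 (replace /gvg/ls 0): {"e":{"bn":12,"bw":24,"cof":53,"i":84},"gvg":{"kdz":11,"ls":0},"l":[52,54,20]}
After op 2 (replace /l/2 38): {"e":{"bn":12,"bw":24,"cof":53,"i":84},"gvg":{"kdz":11,"ls":0},"l":[52,54,38]}
After op 3 (replace /l/2 64): {"e":{"bn":12,"bw":24,"cof":53,"i":84},"gvg":{"kdz":11,"ls":0},"l":[52,54,64]}
After op 4 (replace /l/0 60): {"e":{"bn":12,"bw":24,"cof":53,"i":84},"gvg":{"kdz":11,"ls":0},"l":[60,54,64]}
After op 5 (remove /e/cof): {"e":{"bn":12,"bw":24,"i":84},"gvg":{"kdz":11,"ls":0},"l":[60,54,64]}
After op 6 (remove /gvg/ls): {"e":{"bn":12,"bw":24,"i":84},"gvg":{"kdz":11},"l":[60,54,64]}
After op 7 (replace /l 61): {"e":{"bn":12,"bw":24,"i":84},"gvg":{"kdz":11},"l":61}
After op 8 (replace /l 99): {"e":{"bn":12,"bw":24,"i":84},"gvg":{"kdz":11},"l":99}
After op 9 (remove /e/bw): {"e":{"bn":12,"i":84},"gvg":{"kdz":11},"l":99}
After op 10 (add /xpo 81): {"e":{"bn":12,"i":84},"gvg":{"kdz":11},"l":99,"xpo":81}
After op 11 (add /e/op 86): {"e":{"bn":12,"i":84,"op":86},"gvg":{"kdz":11},"l":99,"xpo":81}
After op 12 (replace /e 15): {"e":15,"gvg":{"kdz":11},"l":99,"xpo":81}
After op 13 (add /gvg/v 37): {"e":15,"gvg":{"kdz":11,"v":37},"l":99,"xpo":81}
After op 14 (add /gvg/yyj 60): {"e":15,"gvg":{"kdz":11,"v":37,"yyj":60},"l":99,"xpo":81}
After op 15 (replace /gvg/kdz 59): {"e":15,"gvg":{"kdz":59,"v":37,"yyj":60},"l":99,"xpo":81}
After op 16 (add /kvq 56): {"e":15,"gvg":{"kdz":59,"v":37,"yyj":60},"kvq":56,"l":99,"xpo":81}
After op 17 (remove /l): {"e":15,"gvg":{"kdz":59,"v":37,"yyj":60},"kvq":56,"xpo":81}
After op 18 (replace /kvq 24): {"e":15,"gvg":{"kdz":59,"v":37,"yyj":60},"kvq":24,"xpo":81}
After op 19 (add /pwp 7): {"e":15,"gvg":{"kdz":59,"v":37,"yyj":60},"kvq":24,"pwp":7,"xpo":81}
After op 20 (add /gvg/zcu 21): {"e":15,"gvg":{"kdz":59,"v":37,"yyj":60,"zcu":21},"kvq":24,"pwp":7,"xpo":81}
Size at the root: 5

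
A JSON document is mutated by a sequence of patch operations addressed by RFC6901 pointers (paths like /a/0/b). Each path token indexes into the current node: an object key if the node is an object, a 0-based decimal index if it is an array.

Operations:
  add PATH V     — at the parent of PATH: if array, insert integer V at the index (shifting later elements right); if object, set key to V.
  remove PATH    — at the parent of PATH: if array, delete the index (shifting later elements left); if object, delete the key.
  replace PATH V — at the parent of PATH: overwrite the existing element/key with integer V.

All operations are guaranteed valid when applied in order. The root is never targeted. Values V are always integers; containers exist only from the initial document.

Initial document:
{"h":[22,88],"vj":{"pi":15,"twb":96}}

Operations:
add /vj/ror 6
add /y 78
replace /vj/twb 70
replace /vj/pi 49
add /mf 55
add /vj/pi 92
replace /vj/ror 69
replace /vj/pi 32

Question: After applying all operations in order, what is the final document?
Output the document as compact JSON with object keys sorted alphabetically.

After op 1 (add /vj/ror 6): {"h":[22,88],"vj":{"pi":15,"ror":6,"twb":96}}
After op 2 (add /y 78): {"h":[22,88],"vj":{"pi":15,"ror":6,"twb":96},"y":78}
After op 3 (replace /vj/twb 70): {"h":[22,88],"vj":{"pi":15,"ror":6,"twb":70},"y":78}
After op 4 (replace /vj/pi 49): {"h":[22,88],"vj":{"pi":49,"ror":6,"twb":70},"y":78}
After op 5 (add /mf 55): {"h":[22,88],"mf":55,"vj":{"pi":49,"ror":6,"twb":70},"y":78}
After op 6 (add /vj/pi 92): {"h":[22,88],"mf":55,"vj":{"pi":92,"ror":6,"twb":70},"y":78}
After op 7 (replace /vj/ror 69): {"h":[22,88],"mf":55,"vj":{"pi":92,"ror":69,"twb":70},"y":78}
After op 8 (replace /vj/pi 32): {"h":[22,88],"mf":55,"vj":{"pi":32,"ror":69,"twb":70},"y":78}

Answer: {"h":[22,88],"mf":55,"vj":{"pi":32,"ror":69,"twb":70},"y":78}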